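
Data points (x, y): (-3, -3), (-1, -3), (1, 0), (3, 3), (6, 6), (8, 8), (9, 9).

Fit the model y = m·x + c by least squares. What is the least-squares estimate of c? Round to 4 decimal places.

From the data, Σx·x = 201, Σx = 23, Σ1 = 7.
Right-hand side: Σx·y = 202, Σy = 20.
Normal equations: [[201, 23]; [23, 7]]·[m, c]ᵀ = [202, 20]ᵀ.
det = 201·7 − 23² = 878.
m = (202·7 − 23·20)/878 = 477/439; c = (201·20 − 23·202)/878 = -313/439.

c = -0.7130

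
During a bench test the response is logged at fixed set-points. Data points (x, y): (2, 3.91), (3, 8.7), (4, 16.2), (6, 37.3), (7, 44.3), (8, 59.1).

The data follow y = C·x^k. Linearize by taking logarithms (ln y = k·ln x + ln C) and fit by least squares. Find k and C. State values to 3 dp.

k = 1.965, C = 1.021

Taking logs, ln y = k·ln x + ln C, so regress ln y on ln x.
Sums: Σln x = 8.9952, Σ(ln x)² = 14.9303, Σln y = 17.8011, Σln x·ln y = 29.5264.
Normal system: [[14.9303, 8.9952]; [8.9952, 6]]·[k, ln C]ᵀ = [29.5264, 17.8011]ᵀ.
Δ = 14.9303·6 − (8.9952)² = 8.6686; k = (29.5264·6 − 8.9952·17.8011)/8.6686 = 1.96514, ln C = (14.9303·17.8011 − 8.9952·29.5264)/8.6686 = 0.02072, so C = exp(0.02072) = 1.02094.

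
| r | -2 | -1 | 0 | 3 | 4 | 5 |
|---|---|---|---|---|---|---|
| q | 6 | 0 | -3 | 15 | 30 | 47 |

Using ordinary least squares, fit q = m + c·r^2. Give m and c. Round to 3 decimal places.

m = -2.375, c = 1.986

Entries of MᵀM: Σ1 = 6, Σr^2 = 55, Σr^2·r^2 = 979.
Right-hand side: Σq = 95, Σr^2·q = 1814.
Normal equations: [[6, 55]; [55, 979]]·[m, c]ᵀ = [95, 1814]ᵀ.
Eliminating c: 979·(row 1) − 55·(row 2) gives 2849·m = 979·95 − 55·1814 = -6765, so m = -615/259.
Then c = (1814 − 55·(-615/259))/979 = 5659/2849.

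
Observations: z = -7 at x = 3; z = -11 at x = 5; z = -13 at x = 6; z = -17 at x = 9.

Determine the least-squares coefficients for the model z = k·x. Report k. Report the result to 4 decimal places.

Entries of MᵀM: Σx·x = 151.
For Mᵀz: Σx·z = -307.
MᵀM·[k]ᵀ = Mᵀz becomes [[151]]·[k]ᵀ = [-307]ᵀ.
k = (-307)/151 = -2.03311.

k = -2.0331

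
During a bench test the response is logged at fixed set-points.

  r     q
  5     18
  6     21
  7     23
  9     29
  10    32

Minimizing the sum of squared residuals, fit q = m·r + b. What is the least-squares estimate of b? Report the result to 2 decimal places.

b = 4.03

Sums needed: Σr·r = 291, Σr = 37, Σ1 = 5.
For Aᵀq: Σr·q = 958, Σq = 123.
So AᵀA·[m, b]ᵀ = Aᵀq: [[291, 37]; [37, 5]]·[m, b]ᵀ = [958, 123]ᵀ.
Eliminating b: 5·(row 1) − 37·(row 2) gives 86·m = 5·958 − 37·123 = 239, so m = 239/86.
Then b = (123 − 37·(239/86))/5 = 347/86.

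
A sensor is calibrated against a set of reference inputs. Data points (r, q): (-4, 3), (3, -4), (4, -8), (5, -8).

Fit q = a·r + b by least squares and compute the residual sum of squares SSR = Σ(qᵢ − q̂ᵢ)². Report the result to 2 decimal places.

Compute the Gram sums: Σr·r = 66, Σr = 8, Σ1 = 4.
Moment sums: Σr·q = -96, Σq = -17.
So AᵀA·[a, b]ᵀ = Aᵀq: [[66, 8]; [8, 4]]·[a, b]ᵀ = [-96, -17]ᵀ.
Determinant 66·4 − 8² = 200.
a = ((-96)·4 − 8·(-17))/200 = -31/25; b = (66·(-17) − 8·(-96))/200 = -177/100.
Residuals: -19/100, 149/100, -127/100, -3/100; SSR = 387/100.

SSR = 3.87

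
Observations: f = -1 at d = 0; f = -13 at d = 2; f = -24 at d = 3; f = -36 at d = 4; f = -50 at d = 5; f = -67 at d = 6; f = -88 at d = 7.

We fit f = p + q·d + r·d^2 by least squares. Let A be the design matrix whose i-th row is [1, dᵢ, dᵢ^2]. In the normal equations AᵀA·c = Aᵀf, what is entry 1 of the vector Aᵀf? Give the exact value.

-279

Entry 1 ↔ basis 1, so (Aᵀf)_{1} = Σᵢ fᵢ = (1)·(-1) + (1)·(-13) + (1)·(-24) + (1)·(-36) + (1)·(-50) + (1)·(-67) + (1)·(-88) = -279.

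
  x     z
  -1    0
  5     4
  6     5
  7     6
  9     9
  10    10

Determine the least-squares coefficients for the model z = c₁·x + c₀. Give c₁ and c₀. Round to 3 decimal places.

c₁ = 0.908, c₀ = 0.219

Forming MᵀM = [[292, 36]; [36, 6]] and Mᵀz = [273, 34]ᵀ gives MᵀM·[c₁, c₀]ᵀ = Mᵀz.
Δ = 292·6 − 36² = 456.
c₁ = (273·6 − 36·34)/456 = 69/76; c₀ = (292·34 − 36·273)/456 = 25/114.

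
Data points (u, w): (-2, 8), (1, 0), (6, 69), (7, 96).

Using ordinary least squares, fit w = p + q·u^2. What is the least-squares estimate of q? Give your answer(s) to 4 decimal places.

q = 1.9701

Setting ∂/∂p … = 0 gives: 4·p + 90·q = 173;  90·p + 3714·q = 7220.
(Σ1 = 4, Σu^2 = 90, Σu^2·u^2 = 3714, Σw = 173, Σu^2·w = 7220.)
Eliminating q: 3714·(row 1) − 90·(row 2) gives 6756·p = 3714·173 − 90·7220 = -7278, so p = -1213/1126.
Then q = (7220 − 90·(-1213/1126))/3714 = 6655/3378.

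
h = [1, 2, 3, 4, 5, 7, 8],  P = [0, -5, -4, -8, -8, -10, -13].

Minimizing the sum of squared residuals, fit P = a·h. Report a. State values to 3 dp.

a = -1.595

Compute the Gram sums: Σh·h = 168.
For AᵀP: Σh·P = -268.
AᵀA·[a]ᵀ = AᵀP becomes [[168]]·[a]ᵀ = [-268]ᵀ.
a = (-268)/168 = -1.59524.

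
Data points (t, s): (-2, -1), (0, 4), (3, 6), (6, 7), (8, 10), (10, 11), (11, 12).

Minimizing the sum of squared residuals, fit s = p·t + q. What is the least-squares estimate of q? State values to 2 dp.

q = 2.44

From the data, Σt·t = 334, Σt = 36, Σ1 = 7.
For Mᵀs: Σt·s = 384, Σs = 49.
Normal equations: [[334, 36]; [36, 7]]·[p, q]ᵀ = [384, 49]ᵀ.
Eliminating q: 7·(row 1) − 36·(row 2) gives 1042·p = 7·384 − 36·49 = 924, so p = 462/521.
Then q = (49 − 36·(462/521))/7 = 1271/521.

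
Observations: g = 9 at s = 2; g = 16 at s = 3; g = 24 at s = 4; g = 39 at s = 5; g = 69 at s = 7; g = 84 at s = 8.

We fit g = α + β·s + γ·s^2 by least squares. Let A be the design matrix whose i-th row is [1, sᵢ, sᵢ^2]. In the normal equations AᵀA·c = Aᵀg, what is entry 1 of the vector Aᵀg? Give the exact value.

Entry 1 ↔ basis 1, so (Aᵀg)_{1} = Σᵢ gᵢ = (1)·(9) + (1)·(16) + (1)·(24) + (1)·(39) + (1)·(69) + (1)·(84) = 241.

241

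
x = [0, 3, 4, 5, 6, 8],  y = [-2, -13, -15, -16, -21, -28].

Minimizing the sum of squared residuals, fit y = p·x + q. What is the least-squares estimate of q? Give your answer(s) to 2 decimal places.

From the data, Σx·x = 150, Σx = 26, Σ1 = 6.
And Σx·y = -529, Σy = -95.
Determinant 150·6 − 26² = 224.
p = ((-529)·6 − 26·(-95))/224 = -22/7; q = (150·(-95) − 26·(-529))/224 = -31/14.

q = -2.21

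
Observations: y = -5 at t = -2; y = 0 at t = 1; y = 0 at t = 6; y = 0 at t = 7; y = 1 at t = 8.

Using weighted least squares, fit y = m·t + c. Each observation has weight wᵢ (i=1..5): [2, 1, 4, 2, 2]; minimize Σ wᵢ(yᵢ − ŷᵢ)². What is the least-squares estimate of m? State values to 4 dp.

m = 0.5128

With design matrix M, MᵀWM = [[379, 51]; [51, 11]] and MᵀWy = [36, -8]ᵀ.
Eliminating c: 11·(row 1) − 51·(row 2) gives 1568·m = 11·36 − 51·(-8) = 804, so m = 201/392.
Then c = ((-8) − 51·(201/392))/11 = -1217/392.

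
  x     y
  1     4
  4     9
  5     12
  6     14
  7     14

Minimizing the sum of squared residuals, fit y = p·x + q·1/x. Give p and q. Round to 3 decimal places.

Compute the Gram sums: Σx·x = 127, Σx·1/x = 5, Σ1/x·1/x = 202981/176400.
For Aᵀy: Σx·y = 282, Σ1/x·y = 779/60.
Eliminating q: (202981/176400)·(row 1) − 5·(row 2) gives (21368587/176400)·p = (202981/176400)·282 − 5·(779/60) = 7631557/29400, so p = 45789342/21368587.
Then q = ((779/60) − 5·(45789342/21368587))/(202981/176400) = 42139020/21368587.

p = 2.143, q = 1.972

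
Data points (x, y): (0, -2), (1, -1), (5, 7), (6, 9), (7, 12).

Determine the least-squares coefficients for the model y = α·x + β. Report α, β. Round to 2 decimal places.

Sums needed: Σx·x = 111, Σx = 19, Σ1 = 5.
Moment sums: Σx·y = 172, Σy = 25.
So MᵀM·[α, β]ᵀ = Mᵀy: [[111, 19]; [19, 5]]·[α, β]ᵀ = [172, 25]ᵀ.
det = 111·5 − 19² = 194.
α = (172·5 − 19·25)/194 = 385/194; β = (111·25 − 19·172)/194 = -493/194.

α = 1.98, β = -2.54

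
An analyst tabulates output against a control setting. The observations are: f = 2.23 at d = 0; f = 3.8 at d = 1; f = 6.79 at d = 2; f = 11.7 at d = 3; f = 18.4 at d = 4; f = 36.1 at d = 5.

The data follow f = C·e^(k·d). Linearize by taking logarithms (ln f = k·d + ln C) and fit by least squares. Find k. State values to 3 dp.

Let Y = ln f. Fitting Y = k·d + ln C by least squares:
Σd = 15.0000, Σ(d)² = 55.0000, Σln f = 13.0107, Σd·ln f = 42.1255.
Equations: 55.0000·k + 15.0000·ln C = 42.1255;  15.0000·k + 6·ln C = 13.0107.
Slope k = (n·Σd·ln f − Σd·Σln f)/(n·Σ(d)² − (Σd)²) = (6·42.1255 − 15.0000·13.0107)/105.0000 = 0.54850; ln C = (Σln f − k·Σd)/n = 0.79719.

k = 0.549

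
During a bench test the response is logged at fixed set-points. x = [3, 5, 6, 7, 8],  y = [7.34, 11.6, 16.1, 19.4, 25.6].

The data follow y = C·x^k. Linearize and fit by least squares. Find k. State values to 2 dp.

k = 1.25

Linearized form: ln y = k·ln x + ln C. From the 5 transformed points,
Σln x = 8.5252, Σ(ln x)² = 15.1183, Σln y = 13.4310, Σln x·ln y = 23.6266.
Normal system: [[15.1183, 8.5252]; [8.5252, 5]]·[k, ln C]ᵀ = [23.6266, 13.4310]ᵀ.
Solving (det = 2.9130): k = 1.24650, ln C = 0.56089.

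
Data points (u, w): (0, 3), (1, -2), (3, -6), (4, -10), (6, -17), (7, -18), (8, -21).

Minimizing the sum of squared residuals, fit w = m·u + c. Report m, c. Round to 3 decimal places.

m = -2.951, c = 2.081

With design matrix A, AᵀA = [[175, 29]; [29, 7]] and Aᵀw = [-456, -71]ᵀ.
Determinant 175·7 − 29² = 384.
m = ((-456)·7 − 29·(-71))/384 = -1133/384; c = (175·(-71) − 29·(-456))/384 = 799/384.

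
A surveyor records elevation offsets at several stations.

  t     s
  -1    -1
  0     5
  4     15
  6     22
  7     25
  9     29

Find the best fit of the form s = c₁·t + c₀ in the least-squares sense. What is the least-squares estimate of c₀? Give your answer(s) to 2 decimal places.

Setting ∂/∂c₁ … = 0 gives: 183·c₁ + 25·c₀ = 629;  25·c₁ + 6·c₀ = 95.
det = 183·6 − 25² = 473.
c₁ = (629·6 − 25·95)/473 = 1399/473; c₀ = (183·95 − 25·629)/473 = 1660/473.

c₀ = 3.51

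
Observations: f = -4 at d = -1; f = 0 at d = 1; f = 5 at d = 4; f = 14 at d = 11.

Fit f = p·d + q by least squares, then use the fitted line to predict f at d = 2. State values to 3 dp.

Compute the Gram sums: Σd·d = 139, Σd = 15, Σ1 = 4.
For Mᵀf: Σd·f = 178, Σf = 15.
Normal equations: [[139, 15]; [15, 4]]·[p, q]ᵀ = [178, 15]ᵀ.
Determinant 139·4 − 15² = 331.
p = (178·4 − 15·15)/331 = 487/331; q = (139·15 − 15·178)/331 = -585/331.
At d = 2: f̂ = (487/331)·(2) + (-585/331)·(1) = 389/331.

f̂ = 1.175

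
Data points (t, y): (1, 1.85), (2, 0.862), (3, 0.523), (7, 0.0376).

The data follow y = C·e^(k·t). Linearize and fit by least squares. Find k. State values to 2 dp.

k = -0.64

Taking logs, ln y = k·t + ln C, so regress ln y on t.
Σt = 13.0000, Σ(t)² = 63.0000, Σln y = -3.4622, Σt·ln y = -24.5916.
Equations: 63.0000·k + 13.0000·ln C = -24.5916;  13.0000·k + 4·ln C = -3.4622.
Δ = 63.0000·4 − (13.0000)² = 83.0000; k = (-24.5916·4 − 13.0000·-3.4622)/83.0000 = -0.64286, ln C = (63.0000·-3.4622 − 13.0000·-24.5916)/83.0000 = 1.22373.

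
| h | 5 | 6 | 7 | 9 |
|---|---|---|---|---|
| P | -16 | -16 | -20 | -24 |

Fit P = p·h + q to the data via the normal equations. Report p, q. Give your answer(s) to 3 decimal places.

From the data, Σh·h = 191, Σh = 27, Σ1 = 4.
Moment sums: Σh·P = -532, ΣP = -76.
AᵀA·[p, q]ᵀ = AᵀP becomes [[191, 27]; [27, 4]]·[p, q]ᵀ = [-532, -76]ᵀ.
Δ = 191·4 − 27² = 35.
p = ((-532)·4 − 27·(-76))/35 = -76/35; q = (191·(-76) − 27·(-532))/35 = -152/35.

p = -2.171, q = -4.343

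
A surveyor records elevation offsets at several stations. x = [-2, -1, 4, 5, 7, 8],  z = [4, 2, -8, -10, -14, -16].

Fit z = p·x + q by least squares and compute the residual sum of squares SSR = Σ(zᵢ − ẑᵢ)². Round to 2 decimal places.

With design matrix A, AᵀA = [[159, 21]; [21, 6]] and Aᵀz = [-318, -42]ᵀ.
Δ = 159·6 − 21² = 513.
p = ((-318)·6 − 21·(-42))/513 = -2; q = (159·(-42) − 21·(-318))/513 = 0.
Residuals: 0, 0, 0, 0, 0, 0; SSR = 0.

SSR = 0.00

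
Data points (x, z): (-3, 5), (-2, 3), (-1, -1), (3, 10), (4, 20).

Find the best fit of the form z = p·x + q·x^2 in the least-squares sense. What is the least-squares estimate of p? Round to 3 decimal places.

p = 0.970

With design matrix A, AᵀA = [[39, 55]; [55, 435]] and Aᵀz = [90, 466]ᵀ.
Determinant 39·435 − 55² = 13940.
p = (90·435 − 55·466)/13940 = 676/697; q = (39·466 − 55·90)/13940 = 3306/3485.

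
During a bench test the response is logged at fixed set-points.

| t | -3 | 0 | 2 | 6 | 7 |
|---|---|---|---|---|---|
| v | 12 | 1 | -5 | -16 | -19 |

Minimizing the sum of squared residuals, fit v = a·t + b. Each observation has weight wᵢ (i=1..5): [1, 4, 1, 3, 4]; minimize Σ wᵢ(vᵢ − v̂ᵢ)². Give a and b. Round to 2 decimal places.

From the data, Σwᵢ·t·t = 317, Σwᵢ·t = 45, Σwᵢ·1 = 13.
And Σwᵢ·t·v = -866, Σwᵢ·v = -113.
Normal equations: [[317, 45]; [45, 13]]·[a, b]ᵀ = [-866, -113]ᵀ.
Eliminating b: 13·(row 1) − 45·(row 2) gives 2096·a = 13·(-866) − 45·(-113) = -6173, so a = -6173/2096.
Then b = ((-113) − 45·(-6173/2096))/13 = 3149/2096.

a = -2.95, b = 1.50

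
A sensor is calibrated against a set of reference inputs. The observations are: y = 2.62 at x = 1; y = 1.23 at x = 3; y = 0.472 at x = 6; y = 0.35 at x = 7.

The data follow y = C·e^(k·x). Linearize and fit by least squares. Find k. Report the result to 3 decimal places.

Linearized form: ln y = k·x + ln C. From the 4 transformed points,
Σx = 17.0000, Σ(x)² = 95.0000, Σln y = -0.6304, Σx·ln y = -10.2692.
Equations: 95.0000·k + 17.0000·ln C = -10.2692;  17.0000·k + 4·ln C = -0.6304.
Solving (det = 91.0000): k = -0.33362, ln C = 1.26030.

k = -0.334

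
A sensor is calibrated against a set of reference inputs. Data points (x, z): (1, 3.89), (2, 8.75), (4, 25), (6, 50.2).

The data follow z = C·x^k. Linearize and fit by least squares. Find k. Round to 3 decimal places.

k = 1.427

With ln zᵢ as the transformed response and ln xᵢ as the regressor:
AᵀA = [[5.6127, 3.8712]; [3.8712, 4]], rhs = [12.9823, 10.6624]ᵀ  (here Σln x = 3.8712, Σ(ln x)² = 5.6127, Σln z = 10.6624, Σln x·ln z = 12.9823).
Slope k = (n·Σln x·ln z − Σln x·Σln z)/(n·Σ(ln x)² − (Σln x)²) = (4·12.9823 − 3.8712·10.6624)/7.4645 = 1.42719; ln C = (Σln z − k·Σln x)/n = 1.28435.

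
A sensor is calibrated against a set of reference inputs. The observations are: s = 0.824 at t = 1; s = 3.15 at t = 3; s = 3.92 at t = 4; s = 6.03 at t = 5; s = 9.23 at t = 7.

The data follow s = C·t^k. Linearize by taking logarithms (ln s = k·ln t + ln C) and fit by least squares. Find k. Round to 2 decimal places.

k = 1.23

Let Y = ln s. Fitting Y = k·ln t + ln C by least squares:
Σln t = 6.0403, Σ(ln t)² = 9.5056, Σln s = 6.3391, Σln t·ln s = 10.3708.
Equations: 9.5056·k + 6.0403·ln C = 10.3708;  6.0403·k + 5·ln C = 6.3391.
Solving (det = 11.0434): k = 1.22826, ln C = -0.21598.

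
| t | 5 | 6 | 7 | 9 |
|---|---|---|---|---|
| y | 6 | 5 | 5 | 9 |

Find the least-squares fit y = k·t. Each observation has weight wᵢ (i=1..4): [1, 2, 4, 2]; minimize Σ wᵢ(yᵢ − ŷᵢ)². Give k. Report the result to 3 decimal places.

k = 0.862

From the data, Σwᵢ·t·t = 455.
Right-hand side: Σwᵢ·t·y = 392.
XᵀWX·[k]ᵀ = XᵀWy becomes [[455]]·[k]ᵀ = [392]ᵀ.
k = 392/455 = 0.861538.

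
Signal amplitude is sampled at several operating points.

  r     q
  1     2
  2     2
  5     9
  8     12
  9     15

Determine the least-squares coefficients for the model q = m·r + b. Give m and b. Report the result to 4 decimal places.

The normal equations are: 175·m + 25·b = 282;  25·m + 5·b = 40.
Δ = 175·5 − 25² = 250.
m = (282·5 − 25·40)/250 = 41/25; b = (175·40 − 25·282)/250 = -1/5.

m = 1.6400, b = -0.2000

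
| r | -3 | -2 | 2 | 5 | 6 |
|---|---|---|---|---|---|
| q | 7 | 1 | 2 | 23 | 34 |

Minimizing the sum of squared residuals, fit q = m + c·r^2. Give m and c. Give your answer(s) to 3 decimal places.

AᵀA·[m, c]ᵀ = Aᵀq reads: 5·m + 78·c = 67;  78·m + 2034·c = 1874.
(Σ1 = 5, Σr^2 = 78, Σr^2·r^2 = 2034, Σq = 67, Σr^2·q = 1874.)
Δ = 5·2034 − 78² = 4086.
m = (67·2034 − 78·1874)/4086 = -1649/681; c = (5·1874 − 78·67)/4086 = 2072/2043.

m = -2.421, c = 1.014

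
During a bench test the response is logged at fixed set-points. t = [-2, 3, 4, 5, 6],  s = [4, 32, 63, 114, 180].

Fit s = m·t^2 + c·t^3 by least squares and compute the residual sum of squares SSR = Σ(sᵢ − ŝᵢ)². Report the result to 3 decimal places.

SSR = 3.201

Setting ∂/∂m … = 0 gives: 2274·m + 12136·c = 10642;  12136·m + 67170·c = 57994.
(Σt^2·t^2 = 2274, Σt^2·t^3 = 12136, Σt^3·t^3 = 67170, Σt^2·s = 10642, Σt^3·s = 57994.)
Δ = 2274·67170 − 12136² = 5462084.
m = (10642·67170 − 12136·57994)/5462084 = 2751989/1365521; c = (2274·57994 − 12136·10642)/5462084 = 681761/1365521.
Residuals: -91784/1365521, 521224/1365521, -1636705/1365521, 1649544/1365521, -538200/1365521; SSR = 4371633/1365521.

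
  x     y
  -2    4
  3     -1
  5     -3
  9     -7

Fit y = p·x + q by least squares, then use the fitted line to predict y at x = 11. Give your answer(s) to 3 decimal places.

The normal system AᵀA·[p, q]ᵀ = Aᵀy is [[119, 15]; [15, 4]]·[p, q]ᵀ = [-89, -7]ᵀ.
Determinant 119·4 − 15² = 251.
p = ((-89)·4 − 15·(-7))/251 = -1; q = (119·(-7) − 15·(-89))/251 = 2.
At x = 11: ŷ = (-1)·(11) + (2)·(1) = -9.

ŷ = -9.000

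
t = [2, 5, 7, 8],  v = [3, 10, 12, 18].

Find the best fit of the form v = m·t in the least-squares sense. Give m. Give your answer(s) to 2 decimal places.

Normal-equation sums: Σt·t = 142.
For Aᵀv: Σt·v = 284.
So AᵀA·[m]ᵀ = Aᵀv: [[142]]·[m]ᵀ = [284]ᵀ.
Hence m = 284 / 142 ≈ 2.

m = 2.00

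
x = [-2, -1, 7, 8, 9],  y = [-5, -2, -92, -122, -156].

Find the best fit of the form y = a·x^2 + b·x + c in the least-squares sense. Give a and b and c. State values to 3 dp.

The normal equations are: 13075·a + 1575·b + 199·c = -24974;  1575·a + 199·b + 21·c = -3012;  199·a + 21·b + 5·c = -377.
(Σx^2·x^2 = 13075, Σx^2·x = 1575, Σx^2 = 199, Σx·x = 199, Σx = 21, Σ1 = 5, Σx^2·y = -24974, Σx·y = -3012, Σy = -377.)
Solving the 3×3 system (Gaussian elimination) gives a = -2479/1262, b = 267/1262, c = 1194/631.

a = -1.964, b = 0.212, c = 1.892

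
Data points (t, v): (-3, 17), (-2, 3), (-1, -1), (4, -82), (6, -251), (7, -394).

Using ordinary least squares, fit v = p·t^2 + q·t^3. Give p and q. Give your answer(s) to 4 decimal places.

Entries of XᵀX: Σt^2·t^2 = 4051, Σt^2·t^3 = 25331, Σt^3·t^3 = 169195.
Right-hand side: Σt^2·v = -29490, Σt^3·v = -195088.
Normal equations: [[4051, 25331]; [25331, 169195]]·[p, q]ᵀ = [-29490, -195088]ᵀ.
Determinant 4051·169195 − 25331² = 43749384.
p = ((-29490)·169195 − 25331·(-195088))/43749384 = -23893211/21874692; q = (4051·(-195088) − 25331·(-29490))/43749384 = -21645149/21874692.

p = -1.0923, q = -0.9895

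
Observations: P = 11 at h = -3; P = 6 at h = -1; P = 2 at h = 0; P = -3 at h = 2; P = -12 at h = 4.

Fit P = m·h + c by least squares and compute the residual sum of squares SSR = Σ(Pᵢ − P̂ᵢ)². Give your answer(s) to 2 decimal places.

From the data, Σh·h = 30, Σh = 2, Σ1 = 5.
And Σh·P = -93, ΣP = 4.
So AᵀA·[m, c]ᵀ = AᵀP: [[30, 2]; [2, 5]]·[m, c]ᵀ = [-93, 4]ᵀ.
det = 30·5 − 2² = 146.
m = ((-93)·5 − 2·4)/146 = -473/146; c = (30·4 − 2·(-93))/146 = 153/73.
Residuals: -119/146, 97/146, -7/73, 101/73, -83/73; SSR = 631/146.

SSR = 4.32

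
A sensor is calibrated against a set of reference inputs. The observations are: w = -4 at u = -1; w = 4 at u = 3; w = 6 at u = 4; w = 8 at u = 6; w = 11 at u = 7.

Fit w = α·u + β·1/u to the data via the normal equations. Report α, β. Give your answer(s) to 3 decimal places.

Sums needed: Σu·u = 111, Σu·1/u = 5, Σ1/u·1/u = 8621/7056.
Moment sums: Σu·w = 165, Σ1/u·w = 409/42.
So MᵀM·[α, β]ᵀ = Mᵀw: [[111, 5]; [5, 8621/7056]]·[α, β]ᵀ = [165, 409/42]ᵀ.
Eliminating β: (8621/7056)·(row 1) − 5·(row 2) gives (260177/2352)·α = (8621/7056)·165 − 5·(409/42) = 359635/2352, so α = 359635/260177.
Then β = ((409/42) − 5·(359635/260177))/(8621/7056) = 601944/260177.

α = 1.382, β = 2.314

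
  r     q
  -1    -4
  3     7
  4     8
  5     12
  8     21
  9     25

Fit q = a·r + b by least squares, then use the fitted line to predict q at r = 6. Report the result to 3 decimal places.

q̂ = 15.337

Entries of XᵀX: Σr·r = 196, Σr = 28, Σ1 = 6.
For Xᵀq: Σr·q = 510, Σq = 69.
XᵀX·[a, b]ᵀ = Xᵀq becomes [[196, 28]; [28, 6]]·[a, b]ᵀ = [510, 69]ᵀ.
Δ = 196·6 − 28² = 392.
a = (510·6 − 28·69)/392 = 141/49; b = (196·69 − 28·510)/392 = -27/14.
At r = 6: q̂ = (141/49)·(6) + (-27/14)·(1) = 1503/98.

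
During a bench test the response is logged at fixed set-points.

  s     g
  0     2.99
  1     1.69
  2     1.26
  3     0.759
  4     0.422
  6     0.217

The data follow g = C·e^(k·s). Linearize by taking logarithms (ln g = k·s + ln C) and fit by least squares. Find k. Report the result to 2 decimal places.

k = -0.44

With ln gᵢ as the transformed response and sᵢ as the regressor:
Σs = 16.0000, Σ(s)² = 66.0000, Σln g = -0.8152, Σs·ln g = -12.4585.
Equations: 66.0000·k + 16.0000·ln C = -12.4585;  16.0000·k + 6·ln C = -0.8152.
Slope k = (n·Σs·ln g − Σs·Σln g)/(n·Σ(s)² − (Σs)²) = (6·-12.4585 − 16.0000·-0.8152)/140.0000 = -0.44076; ln C = (Σln g − k·Σs)/n = 1.03949.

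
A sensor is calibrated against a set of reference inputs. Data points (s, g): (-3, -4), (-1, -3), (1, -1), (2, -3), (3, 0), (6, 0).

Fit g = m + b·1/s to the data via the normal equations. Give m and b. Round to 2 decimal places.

Setting ∂/∂m … = 0 gives: 6·m + (2/3)·b = -11;  (2/3)·m + (5/2)·b = 11/6.
Eliminating b: (5/2)·(row 1) − (2/3)·(row 2) gives (131/9)·m = (5/2)·(-11) − (2/3)·(11/6) = -517/18, so m = -517/262.
Then b = ((11/6) − (2/3)·(-517/262))/(5/2) = 165/131.

m = -1.97, b = 1.26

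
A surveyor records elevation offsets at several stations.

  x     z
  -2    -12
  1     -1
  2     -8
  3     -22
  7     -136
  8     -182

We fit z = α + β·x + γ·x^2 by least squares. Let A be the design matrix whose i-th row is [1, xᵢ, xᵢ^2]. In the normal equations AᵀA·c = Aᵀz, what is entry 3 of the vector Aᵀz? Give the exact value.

-18591

Entry 3 ↔ basis x^2, so (Aᵀz)_{3} = Σᵢ (x^2)·zᵢ = (4)·(-12) + (1)·(-1) + (4)·(-8) + (9)·(-22) + (49)·(-136) + (64)·(-182) = -18591.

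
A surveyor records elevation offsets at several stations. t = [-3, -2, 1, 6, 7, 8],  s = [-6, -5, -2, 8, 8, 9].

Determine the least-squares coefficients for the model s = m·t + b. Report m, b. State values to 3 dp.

m = 1.463, b = -2.145

XᵀX·[m, b]ᵀ = Xᵀs reads: 163·m + 17·b = 202;  17·m + 6·b = 12.
Δ = 163·6 − 17² = 689.
m = (202·6 − 17·12)/689 = 1008/689; b = (163·12 − 17·202)/689 = -1478/689.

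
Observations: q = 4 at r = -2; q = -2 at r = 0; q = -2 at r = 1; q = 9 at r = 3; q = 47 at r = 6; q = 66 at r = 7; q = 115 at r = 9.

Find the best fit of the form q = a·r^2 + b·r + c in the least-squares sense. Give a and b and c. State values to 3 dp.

Forming AᵀA = [[10356, 1308, 180]; [1308, 180, 24]; [180, 24, 7]] and Aᵀq = [14336, 1796, 237]ᵀ gives AᵀA·[a, b, c]ᵀ = Aᵀq.
Solving the 3×3 system (Gaussian elimination) gives a = 4591/3003, b = -172/231, c = -415/143.

a = 1.529, b = -0.745, c = -2.902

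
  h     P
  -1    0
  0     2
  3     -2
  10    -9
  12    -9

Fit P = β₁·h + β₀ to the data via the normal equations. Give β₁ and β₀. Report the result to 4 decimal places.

β₁ = -0.8473, β₀ = 0.4669

MᵀM·[β₁, β₀]ᵀ = MᵀP reads: 254·β₁ + 24·β₀ = -204;  24·β₁ + 5·β₀ = -18.
(Σh·h = 254, Σh = 24, Σ1 = 5, Σh·P = -204, ΣP = -18.)
Eliminating β₀: 5·(row 1) − 24·(row 2) gives 694·β₁ = 5·(-204) − 24·(-18) = -588, so β₁ = -294/347.
Then β₀ = ((-18) − 24·(-294/347))/5 = 162/347.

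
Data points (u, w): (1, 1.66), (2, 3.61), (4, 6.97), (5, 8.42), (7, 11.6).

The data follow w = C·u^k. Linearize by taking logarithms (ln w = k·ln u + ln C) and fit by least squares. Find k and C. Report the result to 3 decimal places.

k = 0.992, C = 1.723

With ln wᵢ as the transformed response and ln uᵢ as the regressor:
Sums: Σln u = 5.6348, Σ(ln u)² = 8.7791, Σln w = 8.3138, Σln u·ln w = 11.7800.
Normal system: [[8.7791, 5.6348]; [5.6348, 5]]·[k, ln C]ᵀ = [11.7800, 8.3138]ᵀ.
Δ = 8.7791·5 − (5.6348)² = 12.1448; k = (11.7800·5 − 5.6348·8.3138)/12.1448 = 0.99249, ln C = (8.7791·8.3138 − 5.6348·11.7800)/12.1448 = 0.54425, so C = exp(0.54425) = 1.72332.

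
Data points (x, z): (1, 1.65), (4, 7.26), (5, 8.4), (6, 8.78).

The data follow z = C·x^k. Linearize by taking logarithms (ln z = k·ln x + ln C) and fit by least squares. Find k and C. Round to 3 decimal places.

Let Y = ln z. Fitting Y = k·ln x + ln C by least squares:
Σln x = 4.7875, Σ(ln x)² = 7.7225, Σln z = 6.7839, Σln x·ln z = 10.0660.
Equations: 7.7225·k + 4.7875·ln C = 10.0660;  4.7875·k + 4·ln C = 6.7839.
Δ = 7.7225·4 − (4.7875)² = 7.9699; k = (10.0660·4 − 4.7875·6.7839)/7.9699 = 0.97695, ln C = (7.7225·6.7839 − 4.7875·10.0660)/7.9699 = 0.52668, so C = exp(0.52668) = 1.69331.

k = 0.977, C = 1.693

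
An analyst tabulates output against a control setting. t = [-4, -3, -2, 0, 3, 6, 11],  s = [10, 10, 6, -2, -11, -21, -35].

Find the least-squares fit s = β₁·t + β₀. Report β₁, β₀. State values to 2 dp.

β₁ = -3.14, β₀ = -1.20

Normal-equation sums: Σt·t = 195, Σt = 11, Σ1 = 7.
Right-hand side: Σt·s = -626, Σs = -43.
Normal equations: [[195, 11]; [11, 7]]·[β₁, β₀]ᵀ = [-626, -43]ᵀ.
Eliminating β₀: 7·(row 1) − 11·(row 2) gives 1244·β₁ = 7·(-626) − 11·(-43) = -3909, so β₁ = -3909/1244.
Then β₀ = ((-43) − 11·(-3909/1244))/7 = -1499/1244.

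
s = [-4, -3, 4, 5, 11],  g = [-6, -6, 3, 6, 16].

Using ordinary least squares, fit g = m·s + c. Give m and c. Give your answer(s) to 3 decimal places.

m = 1.477, c = -1.239

The normal system XᵀX·[m, c]ᵀ = Xᵀg is [[187, 13]; [13, 5]]·[m, c]ᵀ = [260, 13]ᵀ.
Determinant 187·5 − 13² = 766.
m = (260·5 − 13·13)/766 = 1131/766; c = (187·13 − 13·260)/766 = -949/766.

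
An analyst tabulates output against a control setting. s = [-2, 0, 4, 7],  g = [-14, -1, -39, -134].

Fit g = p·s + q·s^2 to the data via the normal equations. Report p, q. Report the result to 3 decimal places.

The normal equations are: 69·p + 399·q = -1066;  399·p + 2673·q = -7246.
(Σs·s = 69, Σs·s^2 = 399, Σs^2·s^2 = 2673, Σs·g = -1066, Σs^2·g = -7246.)
Δ = 69·2673 − 399² = 25236.
p = ((-1066)·2673 − 399·(-7246))/25236 = 3478/2103; q = (69·(-7246) − 399·(-1066))/25236 = -6220/2103.

p = 1.654, q = -2.958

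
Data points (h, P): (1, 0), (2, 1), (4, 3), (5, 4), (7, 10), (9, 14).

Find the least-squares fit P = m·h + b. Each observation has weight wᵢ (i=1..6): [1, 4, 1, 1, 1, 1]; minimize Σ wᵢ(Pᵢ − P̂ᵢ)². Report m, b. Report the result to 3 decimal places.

m = 1.743, b = -2.694

Normal-equation sums: Σwᵢ·h·h = 188, Σwᵢ·h = 34, Σwᵢ·1 = 9.
Moment sums: Σwᵢ·h·P = 236, Σwᵢ·P = 35.
det = 188·9 − 34² = 536.
m = (236·9 − 34·35)/536 = 467/268; b = (188·35 − 34·236)/536 = -361/134.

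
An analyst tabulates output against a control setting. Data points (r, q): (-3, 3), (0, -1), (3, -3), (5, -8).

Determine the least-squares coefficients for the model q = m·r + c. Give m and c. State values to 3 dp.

m = -1.272, c = -0.660

Forming MᵀM = [[43, 5]; [5, 4]] and Mᵀq = [-58, -9]ᵀ gives MᵀM·[m, c]ᵀ = Mᵀq.
Eliminating c: 4·(row 1) − 5·(row 2) gives 147·m = 4·(-58) − 5·(-9) = -187, so m = -187/147.
Then c = ((-9) − 5·(-187/147))/4 = -97/147.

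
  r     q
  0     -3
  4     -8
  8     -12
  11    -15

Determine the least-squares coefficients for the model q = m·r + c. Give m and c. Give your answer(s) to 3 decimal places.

Sums needed: Σr·r = 201, Σr = 23, Σ1 = 4.
And Σr·q = -293, Σq = -38.
Determinant 201·4 − 23² = 275.
m = ((-293)·4 − 23·(-38))/275 = -298/275; c = (201·(-38) − 23·(-293))/275 = -899/275.

m = -1.084, c = -3.269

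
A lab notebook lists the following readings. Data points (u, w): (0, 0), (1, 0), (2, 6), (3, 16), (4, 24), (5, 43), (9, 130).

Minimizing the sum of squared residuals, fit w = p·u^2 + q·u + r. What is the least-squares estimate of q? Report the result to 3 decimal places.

With design matrix M, MᵀM = [[7540, 954, 136]; [954, 136, 24]; [136, 24, 7]] and Mᵀw = [12157, 1541, 219]ᵀ.
Solving the 3×3 system (Gaussian elimination) gives p = 1777/1146, q = 241/382, r = -575/573.

q = 0.631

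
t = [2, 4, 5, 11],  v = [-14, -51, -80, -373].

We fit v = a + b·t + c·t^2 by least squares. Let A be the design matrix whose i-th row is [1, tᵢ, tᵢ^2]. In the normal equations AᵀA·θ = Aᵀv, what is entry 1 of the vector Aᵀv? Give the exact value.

-518

Entry 1 ↔ basis 1, so (Aᵀv)_{1} = Σᵢ vᵢ = (1)·(-14) + (1)·(-51) + (1)·(-80) + (1)·(-373) = -518.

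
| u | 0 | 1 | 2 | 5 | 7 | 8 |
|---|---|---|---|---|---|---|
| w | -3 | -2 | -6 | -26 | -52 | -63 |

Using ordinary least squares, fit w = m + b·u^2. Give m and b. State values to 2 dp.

m = -2.12, b = -0.97

AᵀA·[m, b]ᵀ = Aᵀw reads: 6·m + 143·b = -152;  143·m + 7139·b = -7256.
Determinant 6·7139 − 143² = 22385.
m = ((-152)·7139 − 143·(-7256))/22385 = -864/407; b = (6·(-7256) − 143·(-152))/22385 = -4360/4477.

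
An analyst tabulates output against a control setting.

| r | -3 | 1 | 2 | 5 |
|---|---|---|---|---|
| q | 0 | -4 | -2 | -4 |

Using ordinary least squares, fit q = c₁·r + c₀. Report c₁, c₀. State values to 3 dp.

Forming MᵀM = [[39, 5]; [5, 4]] and Mᵀq = [-28, -10]ᵀ gives MᵀM·[c₁, c₀]ᵀ = Mᵀq.
Determinant 39·4 − 5² = 131.
c₁ = ((-28)·4 − 5·(-10))/131 = -62/131; c₀ = (39·(-10) − 5·(-28))/131 = -250/131.

c₁ = -0.473, c₀ = -1.908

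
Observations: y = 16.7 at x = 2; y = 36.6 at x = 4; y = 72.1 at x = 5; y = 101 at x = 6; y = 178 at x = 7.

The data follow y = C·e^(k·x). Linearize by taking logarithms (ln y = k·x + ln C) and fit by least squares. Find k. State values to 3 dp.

k = 0.475

Linearized form: ln y = k·x + ln C. From the 5 transformed points,
Σx = 24.0000, Σ(x)² = 130.0000, Σln y = 20.4904, Σx·ln y = 105.3845.
Equations: 130.0000·k + 24.0000·ln C = 105.3845;  24.0000·k + 5·ln C = 20.4904.
Δ = 130.0000·5 − (24.0000)² = 74.0000; k = (105.3845·5 − 24.0000·20.4904)/74.0000 = 0.47503, ln C = (130.0000·20.4904 − 24.0000·105.3845)/74.0000 = 1.81792.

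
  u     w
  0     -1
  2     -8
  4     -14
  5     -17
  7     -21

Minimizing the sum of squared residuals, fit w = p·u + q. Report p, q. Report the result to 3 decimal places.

From the data, Σu·u = 94, Σu = 18, Σ1 = 5.
And Σu·w = -304, Σw = -61.
Eliminating q: 5·(row 1) − 18·(row 2) gives 146·p = 5·(-304) − 18·(-61) = -422, so p = -211/73.
Then q = ((-61) − 18·(-211/73))/5 = -131/73.

p = -2.890, q = -1.795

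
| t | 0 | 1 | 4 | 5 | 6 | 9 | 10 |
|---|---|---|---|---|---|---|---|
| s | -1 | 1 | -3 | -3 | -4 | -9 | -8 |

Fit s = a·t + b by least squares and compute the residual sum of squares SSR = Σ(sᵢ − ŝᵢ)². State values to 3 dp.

SSR = 8.095

XᵀX·[a, b]ᵀ = Xᵀs reads: 259·a + 35·b = -211;  35·a + 7·b = -27.
(Σt·t = 259, Σt = 35, Σ1 = 7, Σt·s = -211, Σs = -27.)
det = 259·7 − 35² = 588.
a = ((-211)·7 − 35·(-27))/588 = -19/21; b = (259·(-27) − 35·(-211))/588 = 2/3.
Residuals: -5/3, 26/21, -1/21, 6/7, 16/21, -32/21, 8/21; SSR = 170/21.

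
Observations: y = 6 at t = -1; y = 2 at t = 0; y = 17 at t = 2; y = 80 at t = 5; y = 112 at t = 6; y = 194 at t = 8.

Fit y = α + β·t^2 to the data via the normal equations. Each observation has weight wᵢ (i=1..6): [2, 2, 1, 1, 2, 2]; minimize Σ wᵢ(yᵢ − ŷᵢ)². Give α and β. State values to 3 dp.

α = 3.368, β = 2.993

From the data, Σwᵢ·1 = 10, Σwᵢ·t^2 = 231, Σwᵢ·t^2·t^2 = 11427.
And Σwᵢ·y = 725, Σwᵢ·t^2·y = 34976.
Normal equations: [[10, 231]; [231, 11427]]·[α, β]ᵀ = [725, 34976]ᵀ.
Δ = 10·11427 − 231² = 60909.
α = (725·11427 − 231·34976)/60909 = 68373/20303; β = (10·34976 − 231·725)/60909 = 182285/60909.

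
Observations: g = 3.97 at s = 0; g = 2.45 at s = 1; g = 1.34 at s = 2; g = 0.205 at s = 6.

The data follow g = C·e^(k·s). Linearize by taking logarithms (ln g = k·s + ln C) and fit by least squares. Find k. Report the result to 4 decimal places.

k = -0.4934

Linearized form: ln g = k·s + ln C. From the 4 transformed points,
XᵀX = [[41.0000, 9.0000]; [9.0000, 4]], rhs = [-8.0270, 0.9828]ᵀ  (here Σs = 9.0000, Σ(s)² = 41.0000, Σln g = 0.9828, Σs·ln g = -8.0270).
Slope k = (n·Σs·ln g − Σs·Σln g)/(n·Σ(s)² − (Σs)²) = (4·-8.0270 − 9.0000·0.9828)/83.0000 = -0.49341; ln C = (Σln g − k·Σs)/n = 1.35587.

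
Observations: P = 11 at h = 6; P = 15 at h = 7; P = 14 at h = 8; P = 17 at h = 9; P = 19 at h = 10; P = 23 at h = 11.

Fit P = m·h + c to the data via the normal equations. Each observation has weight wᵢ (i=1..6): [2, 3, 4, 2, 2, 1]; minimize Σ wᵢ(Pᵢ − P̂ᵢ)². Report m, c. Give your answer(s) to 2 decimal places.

Forming AᵀWA = [[958, 114]; [114, 14]] and AᵀWP = [1834, 218]ᵀ gives AᵀWA·[m, c]ᵀ = AᵀWP.
Eliminating c: 14·(row 1) − 114·(row 2) gives 416·m = 14·1834 − 114·218 = 824, so m = 103/52.
Then c = (218 − 114·(103/52))/14 = -29/52.

m = 1.98, c = -0.56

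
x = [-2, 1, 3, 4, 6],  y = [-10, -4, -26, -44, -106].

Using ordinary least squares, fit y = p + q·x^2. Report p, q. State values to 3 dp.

The normal system MᵀM·[p, q]ᵀ = Mᵀy is [[5, 66]; [66, 1650]]·[p, q]ᵀ = [-190, -4798]ᵀ.
Determinant 5·1650 − 66² = 3894.
p = ((-190)·1650 − 66·(-4798))/3894 = 48/59; q = (5·(-4798) − 66·(-190))/3894 = -5725/1947.

p = 0.814, q = -2.940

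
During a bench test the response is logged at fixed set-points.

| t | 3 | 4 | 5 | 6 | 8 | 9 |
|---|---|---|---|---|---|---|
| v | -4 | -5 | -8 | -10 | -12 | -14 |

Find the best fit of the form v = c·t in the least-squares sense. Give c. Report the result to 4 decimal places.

From the data, Σt·t = 231.
For Mᵀv: Σt·v = -354.
Normal equations: [[231]]·[c]ᵀ = [-354]ᵀ.
Hence c = -354 / 231 ≈ -1.53247.

c = -1.5325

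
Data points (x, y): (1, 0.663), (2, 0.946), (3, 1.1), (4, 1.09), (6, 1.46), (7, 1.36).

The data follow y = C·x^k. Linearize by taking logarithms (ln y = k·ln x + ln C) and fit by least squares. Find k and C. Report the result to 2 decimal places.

Let Y = ln y. Fitting Y = k·ln x + ln C by least squares:
Σln x = 6.9157, Σ(ln x)² = 10.6062, Σln y = 0.4009, Σln x·ln y = 1.4621.
Equations: 10.6062·k + 6.9157·ln C = 1.4621;  6.9157·k + 6·ln C = 0.4009.
Solving (det = 15.8099): k = 0.37951, ln C = -0.37061, so C = exp(-0.37061) = 0.69031.

k = 0.38, C = 0.69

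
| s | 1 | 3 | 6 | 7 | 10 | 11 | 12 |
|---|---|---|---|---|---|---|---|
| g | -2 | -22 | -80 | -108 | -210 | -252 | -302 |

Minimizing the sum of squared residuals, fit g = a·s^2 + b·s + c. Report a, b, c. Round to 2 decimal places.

Forming AᵀA = [[49156, 4646, 460]; [4646, 460, 50]; [460, 50, 7]] and Aᵀg = [-103352, -9800, -976]ᵀ gives AᵀA·[a, b, c]ᵀ = Aᵀg.
Inverting the 3×3 Gram matrix, [a, b, c]ᵀ = [-36140/18753, -37756/18753, 29896/18753]ᵀ.

a = -1.93, b = -2.01, c = 1.59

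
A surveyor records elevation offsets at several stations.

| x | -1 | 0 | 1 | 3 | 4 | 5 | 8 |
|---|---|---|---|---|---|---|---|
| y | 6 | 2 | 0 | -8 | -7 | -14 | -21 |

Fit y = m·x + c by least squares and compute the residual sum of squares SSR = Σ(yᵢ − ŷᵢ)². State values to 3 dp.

SSR = 11.709

Normal-equation sums: Σx·x = 116, Σx = 20, Σ1 = 7.
And Σx·y = -296, Σy = -42.
So MᵀM·[m, c]ᵀ = Mᵀy: [[116, 20]; [20, 7]]·[m, c]ᵀ = [-296, -42]ᵀ.
det = 116·7 − 20² = 412.
m = ((-296)·7 − 20·(-42))/412 = -308/103; c = (116·(-42) − 20·(-296))/412 = 262/103.
Residuals: 48/103, -56/103, 46/103, -162/103, 249/103, -164/103, 39/103; SSR = 1206/103.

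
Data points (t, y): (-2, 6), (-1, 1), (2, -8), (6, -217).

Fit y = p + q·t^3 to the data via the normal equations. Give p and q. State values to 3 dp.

p = -0.691, q = -1.001

The normal system XᵀX·[p, q]ᵀ = Xᵀy is [[4, 215]; [215, 46785]]·[p, q]ᵀ = [-218, -46985]ᵀ.
Δ = 4·46785 − 215² = 140915.
p = ((-218)·46785 − 215·(-46985))/140915 = -19471/28183; q = (4·(-46985) − 215·(-218))/140915 = -28214/28183.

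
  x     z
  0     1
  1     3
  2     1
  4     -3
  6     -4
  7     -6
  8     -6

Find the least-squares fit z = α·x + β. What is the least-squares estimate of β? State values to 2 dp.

Normal-equation sums: Σx·x = 170, Σx = 28, Σ1 = 7.
Moment sums: Σx·z = -121, Σz = -14.
So AᵀA·[α, β]ᵀ = Aᵀz: [[170, 28]; [28, 7]]·[α, β]ᵀ = [-121, -14]ᵀ.
Determinant 170·7 − 28² = 406.
α = ((-121)·7 − 28·(-14))/406 = -65/58; β = (170·(-14) − 28·(-121))/406 = 72/29.

β = 2.48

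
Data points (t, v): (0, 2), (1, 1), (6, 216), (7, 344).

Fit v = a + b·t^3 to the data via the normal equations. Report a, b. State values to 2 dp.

Setting ∂/∂a … = 0 gives: 4·a + 560·b = 563;  560·a + 164306·b = 164649.
(Σ1 = 4, Σt^3 = 560, Σt^3·t^3 = 164306, Σv = 563, Σt^3·v = 164649.)
Δ = 4·164306 − 560² = 343624.
a = (563·164306 − 560·164649)/343624 = 150419/171812; b = (4·164649 − 560·563)/343624 = 85829/85906.

a = 0.88, b = 1.00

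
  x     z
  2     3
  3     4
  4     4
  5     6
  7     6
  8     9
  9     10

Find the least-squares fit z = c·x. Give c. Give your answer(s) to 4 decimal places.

Compute the Gram sums: Σx·x = 248.
Moment sums: Σx·z = 268.
Hence c = 268 / 248 ≈ 1.08065.

c = 1.0806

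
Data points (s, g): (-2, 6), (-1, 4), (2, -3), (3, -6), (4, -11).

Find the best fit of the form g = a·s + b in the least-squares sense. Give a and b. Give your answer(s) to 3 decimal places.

From the data, Σs·s = 34, Σs = 6, Σ1 = 5.
And Σs·g = -84, Σg = -10.
XᵀX·[a, b]ᵀ = Xᵀg becomes [[34, 6]; [6, 5]]·[a, b]ᵀ = [-84, -10]ᵀ.
det = 34·5 − 6² = 134.
a = ((-84)·5 − 6·(-10))/134 = -180/67; b = (34·(-10) − 6·(-84))/134 = 82/67.

a = -2.687, b = 1.224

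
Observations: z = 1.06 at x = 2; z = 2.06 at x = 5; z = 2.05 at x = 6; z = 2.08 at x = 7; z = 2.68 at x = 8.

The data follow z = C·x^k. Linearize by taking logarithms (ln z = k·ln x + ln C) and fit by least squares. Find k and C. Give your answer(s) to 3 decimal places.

k = 0.614, C = 0.702

With ln zᵢ as the transformed response and ln xᵢ as the regressor:
Σln x = 8.1197, Σ(ln x)² = 14.3918, Σln z = 3.2170, Σln x·ln z = 5.9648.
Equations: 14.3918·k + 8.1197·ln C = 5.9648;  8.1197·k + 5·ln C = 3.2170.
Δ = 14.3918·5 − (8.1197)² = 6.0295; k = (5.9648·5 − 8.1197·3.2170)/6.0295 = 0.61414, ln C = (14.3918·3.2170 − 8.1197·5.9648)/6.0295 = -0.35393, so C = exp(-0.35393) = 0.70192.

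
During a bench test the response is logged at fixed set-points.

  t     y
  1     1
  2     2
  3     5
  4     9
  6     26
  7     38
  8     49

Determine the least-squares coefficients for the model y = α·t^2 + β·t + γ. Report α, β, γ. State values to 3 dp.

Forming XᵀX = [[8147, 1171, 179]; [1171, 179, 31]; [179, 31, 7]] and Xᵀy = [6132, 870, 130]ᵀ gives XᵀX·[α, β, γ]ᵀ = Xᵀy.
Solving the 3×3 system (Gaussian elimination) gives α = 1691/1694, β = -1692/847, γ = 3205/1694.

α = 0.998, β = -1.998, γ = 1.892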